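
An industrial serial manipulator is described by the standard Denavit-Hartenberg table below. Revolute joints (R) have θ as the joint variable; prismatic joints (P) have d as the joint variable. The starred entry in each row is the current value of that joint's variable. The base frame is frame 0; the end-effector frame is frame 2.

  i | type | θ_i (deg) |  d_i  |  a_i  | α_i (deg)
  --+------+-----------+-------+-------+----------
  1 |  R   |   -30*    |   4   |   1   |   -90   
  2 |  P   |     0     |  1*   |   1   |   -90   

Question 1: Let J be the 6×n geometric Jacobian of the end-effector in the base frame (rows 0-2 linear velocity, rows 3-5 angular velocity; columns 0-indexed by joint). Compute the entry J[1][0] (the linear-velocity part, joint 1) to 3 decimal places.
axis z_0 = ẑ; lever o_n−o_0 = (2.2321,-0.1340,4.0000)
cross product → J_v[:, 0] = (0.1340,2.2321,-0.0000)
J_ω[:, 0] = z_0
entry J[1][0] = 2.2321

2.232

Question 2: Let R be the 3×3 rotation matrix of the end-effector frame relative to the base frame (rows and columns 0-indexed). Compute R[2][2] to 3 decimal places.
End-effector z-axis (col 2 of R) = (0.0000,0.0000,-1.0000)
R[2][2] = -1.0000

-1.000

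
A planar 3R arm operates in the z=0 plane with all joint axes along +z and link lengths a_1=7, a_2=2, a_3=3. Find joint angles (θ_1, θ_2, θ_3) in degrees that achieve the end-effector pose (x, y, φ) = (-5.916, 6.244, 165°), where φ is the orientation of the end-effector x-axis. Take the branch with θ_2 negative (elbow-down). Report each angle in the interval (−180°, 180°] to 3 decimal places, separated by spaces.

135.003 -119.991 149.989

wrist centre = target − a_3·(cos φ, sin φ) = (-3.0182, 5.4675)
cos θ_2 = (39.0037−7²−2²)/(2·7·2) = -0.4999; θ_2 = -119.9913° (elbow-down)
β = atan2(5.4675,-3.0182) = 118.8998°; ψ = atan2(-1.7322,6.0003) = -16.1028°
θ_1 = β − ψ = 135.0026°
θ_3 = φ − θ_1 − θ_2 = 149.9887° (wrapped to (-180°,180°])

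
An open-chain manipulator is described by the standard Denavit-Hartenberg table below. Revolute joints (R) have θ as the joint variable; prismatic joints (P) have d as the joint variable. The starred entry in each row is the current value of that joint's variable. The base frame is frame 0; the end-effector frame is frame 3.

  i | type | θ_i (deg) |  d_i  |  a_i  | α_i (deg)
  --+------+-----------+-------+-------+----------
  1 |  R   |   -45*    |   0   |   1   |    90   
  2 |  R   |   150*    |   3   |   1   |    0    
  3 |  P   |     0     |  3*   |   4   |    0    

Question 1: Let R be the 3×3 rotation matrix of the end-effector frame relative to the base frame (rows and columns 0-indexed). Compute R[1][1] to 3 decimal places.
End-effector y-axis (col 1 of R) = (-0.3536,0.3536,-0.8660)
R[1][1] = 0.3536

0.354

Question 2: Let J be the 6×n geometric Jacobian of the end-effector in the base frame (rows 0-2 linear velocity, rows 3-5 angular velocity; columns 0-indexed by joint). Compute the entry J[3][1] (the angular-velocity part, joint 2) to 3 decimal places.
-0.707

axis z_1 = (-0.7071,-0.7071,0.0000); lever o_n−o_1 = (-7.3045,-1.1808,2.5000)
cross product → J_v[:, 1] = (-1.7678,1.7678,-4.3301)
J_ω[:, 1] = z_1
entry J[3][1] = -0.7071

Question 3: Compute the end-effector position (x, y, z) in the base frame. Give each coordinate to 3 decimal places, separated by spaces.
after link 1: o_1 = (0.7071, -0.7071, 0.0000)
after link 2: o_2 = (-2.0266, -2.2161, 0.5000)
after link 3: o_3 = (-6.5974, -1.8879, 2.5000)

-6.597 -1.888 2.500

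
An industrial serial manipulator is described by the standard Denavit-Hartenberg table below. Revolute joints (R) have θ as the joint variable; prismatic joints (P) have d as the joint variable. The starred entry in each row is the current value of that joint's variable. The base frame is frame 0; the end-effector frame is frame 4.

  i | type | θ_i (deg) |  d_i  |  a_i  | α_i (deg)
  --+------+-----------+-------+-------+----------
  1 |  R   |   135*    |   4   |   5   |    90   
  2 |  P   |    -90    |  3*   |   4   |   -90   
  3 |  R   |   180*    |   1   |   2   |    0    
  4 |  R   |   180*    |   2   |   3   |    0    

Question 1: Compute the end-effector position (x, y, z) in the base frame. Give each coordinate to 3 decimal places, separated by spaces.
-3.536 7.778 -1.000

after link 1: o_1 = (-3.5355, 3.5355, 4.0000)
after link 2: o_2 = (-1.4142, 5.6569, 0.0000)
after link 3: o_3 = (-2.1213, 6.3640, 2.0000)
after link 4: o_4 = (-3.5355, 7.7782, -1.0000)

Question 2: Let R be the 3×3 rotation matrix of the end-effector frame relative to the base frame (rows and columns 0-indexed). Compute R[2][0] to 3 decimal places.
-1.000

End-effector x-axis (col 0 of R) = (0.0000,0.0000,-1.0000)
R[2][0] = -1.0000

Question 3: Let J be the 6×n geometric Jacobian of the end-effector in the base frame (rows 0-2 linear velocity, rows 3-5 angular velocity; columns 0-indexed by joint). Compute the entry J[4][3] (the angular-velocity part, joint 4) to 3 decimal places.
axis z_3 = (-0.7071,0.7071,0.0000); lever o_n−o_3 = (-1.4142,1.4142,-3.0000)
cross product → J_v[:, 3] = (-2.1213,-2.1213,-0.0000)
J_ω[:, 3] = z_3
entry J[4][3] = 0.7071

0.707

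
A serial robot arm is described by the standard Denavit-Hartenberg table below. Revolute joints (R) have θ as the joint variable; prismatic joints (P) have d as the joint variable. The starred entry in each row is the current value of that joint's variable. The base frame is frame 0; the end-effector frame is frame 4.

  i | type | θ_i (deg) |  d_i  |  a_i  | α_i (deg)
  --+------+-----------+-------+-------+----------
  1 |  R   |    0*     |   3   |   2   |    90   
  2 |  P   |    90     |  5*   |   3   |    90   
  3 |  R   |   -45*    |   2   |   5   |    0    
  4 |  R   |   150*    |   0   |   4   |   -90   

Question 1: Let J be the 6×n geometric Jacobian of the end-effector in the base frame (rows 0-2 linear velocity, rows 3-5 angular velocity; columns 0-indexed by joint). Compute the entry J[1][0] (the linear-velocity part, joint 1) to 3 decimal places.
axis z_0 = ẑ; lever o_n−o_0 = (4.0000,-5.3282,8.5003)
cross product → J_v[:, 0] = (5.3282,4.0000,-0.0000)
J_ω[:, 0] = z_0
entry J[1][0] = 4.0000

4.000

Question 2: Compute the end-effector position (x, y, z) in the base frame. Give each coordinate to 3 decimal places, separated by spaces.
4.000 -5.328 8.500

after link 1: o_1 = (2.0000, 0.0000, 3.0000)
after link 2: o_2 = (2.0000, -5.0000, 6.0000)
after link 3: o_3 = (4.0000, -1.4645, 9.5355)
after link 4: o_4 = (4.0000, -5.3282, 8.5003)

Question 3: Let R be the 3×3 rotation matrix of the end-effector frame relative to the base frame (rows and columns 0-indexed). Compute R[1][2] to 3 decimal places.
End-effector z-axis (col 2 of R) = (0.0000,0.2588,-0.9659)
R[1][2] = 0.2588

0.259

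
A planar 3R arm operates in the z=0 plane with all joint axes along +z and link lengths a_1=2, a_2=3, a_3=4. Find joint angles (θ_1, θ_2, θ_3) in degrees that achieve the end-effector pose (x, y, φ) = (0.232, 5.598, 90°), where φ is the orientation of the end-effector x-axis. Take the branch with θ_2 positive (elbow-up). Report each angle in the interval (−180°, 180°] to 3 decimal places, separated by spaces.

wrist centre = target − a_3·(cos φ, sin φ) = (0.2320, 1.5980)
cos θ_2 = (2.6074−2²−3²)/(2·2·3) = -0.8660; θ_2 = 150.0026° (elbow-up)
β = atan2(1.5980,0.2320) = 81.7394°; ψ = atan2(1.4999,-0.5981) = 111.7418°
θ_1 = β − ψ = -30.0023°
θ_3 = φ − θ_1 − θ_2 = -30.0002° (wrapped to (-180°,180°])

-30.002 150.003 -30.000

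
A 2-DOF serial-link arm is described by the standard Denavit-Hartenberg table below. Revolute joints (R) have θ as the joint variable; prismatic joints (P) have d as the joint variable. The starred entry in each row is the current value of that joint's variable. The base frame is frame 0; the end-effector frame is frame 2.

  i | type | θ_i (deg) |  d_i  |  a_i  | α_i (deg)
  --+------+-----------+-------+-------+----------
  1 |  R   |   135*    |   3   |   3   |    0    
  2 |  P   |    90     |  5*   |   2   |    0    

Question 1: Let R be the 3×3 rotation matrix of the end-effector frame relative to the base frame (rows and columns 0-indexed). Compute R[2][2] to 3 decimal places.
End-effector z-axis (col 2 of R) = (0.0000,0.0000,1.0000)
R[2][2] = 1.0000

1.000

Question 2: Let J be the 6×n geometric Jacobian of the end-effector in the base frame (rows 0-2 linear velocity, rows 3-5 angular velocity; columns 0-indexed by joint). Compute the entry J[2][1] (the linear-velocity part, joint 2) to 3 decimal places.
1.000

prismatic axis z_1 = (0.0000,0.0000,1.0000)
J_v[:, 1] = z_1; J_ω[:, 1] = (0,0,0)
entry J[2][1] = 1.0000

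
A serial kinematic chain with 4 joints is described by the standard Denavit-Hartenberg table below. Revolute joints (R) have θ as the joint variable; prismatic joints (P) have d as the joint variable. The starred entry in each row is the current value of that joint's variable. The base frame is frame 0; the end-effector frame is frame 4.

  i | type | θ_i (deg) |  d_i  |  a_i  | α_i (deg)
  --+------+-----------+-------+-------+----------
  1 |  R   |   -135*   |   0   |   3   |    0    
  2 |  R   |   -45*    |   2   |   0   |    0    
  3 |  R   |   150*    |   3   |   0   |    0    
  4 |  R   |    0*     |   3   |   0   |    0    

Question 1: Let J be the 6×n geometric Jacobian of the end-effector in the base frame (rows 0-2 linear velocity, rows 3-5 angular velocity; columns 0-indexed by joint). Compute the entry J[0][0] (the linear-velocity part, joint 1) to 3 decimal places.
2.121

axis z_0 = ẑ; lever o_n−o_0 = (-2.1213,-2.1213,8.0000)
cross product → J_v[:, 0] = (2.1213,-2.1213,0.0000)
J_ω[:, 0] = z_0
entry J[0][0] = 2.1213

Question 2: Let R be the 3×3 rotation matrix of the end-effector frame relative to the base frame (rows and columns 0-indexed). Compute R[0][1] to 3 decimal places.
End-effector y-axis (col 1 of R) = (0.5000,0.8660,0.0000)
R[0][1] = 0.5000

0.500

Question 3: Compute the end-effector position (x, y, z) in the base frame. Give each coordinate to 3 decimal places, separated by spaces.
-2.121 -2.121 8.000

after link 1: o_1 = (-2.1213, -2.1213, 0.0000)
after link 2: o_2 = (-2.1213, -2.1213, 2.0000)
after link 3: o_3 = (-2.1213, -2.1213, 5.0000)
after link 4: o_4 = (-2.1213, -2.1213, 8.0000)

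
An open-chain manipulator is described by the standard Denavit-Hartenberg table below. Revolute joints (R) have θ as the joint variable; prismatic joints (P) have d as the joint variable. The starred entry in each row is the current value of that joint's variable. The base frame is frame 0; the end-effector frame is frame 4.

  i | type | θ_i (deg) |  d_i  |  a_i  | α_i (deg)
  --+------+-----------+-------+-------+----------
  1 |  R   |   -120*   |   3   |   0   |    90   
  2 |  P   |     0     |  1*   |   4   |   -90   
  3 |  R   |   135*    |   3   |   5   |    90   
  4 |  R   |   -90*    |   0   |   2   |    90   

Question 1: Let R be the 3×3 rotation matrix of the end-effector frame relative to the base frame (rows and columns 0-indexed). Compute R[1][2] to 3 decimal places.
-0.259

End-effector z-axis (col 2 of R) = (-0.9659,-0.2588,-0.0000)
R[1][2] = -0.2588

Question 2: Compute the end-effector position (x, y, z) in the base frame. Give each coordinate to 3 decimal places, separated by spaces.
1.964 -1.670 4.000

after link 1: o_1 = (0.0000, 0.0000, 3.0000)
after link 2: o_2 = (-2.8660, -2.9641, 3.0000)
after link 3: o_3 = (1.9636, -1.6700, 6.0000)
after link 4: o_4 = (1.9636, -1.6700, 4.0000)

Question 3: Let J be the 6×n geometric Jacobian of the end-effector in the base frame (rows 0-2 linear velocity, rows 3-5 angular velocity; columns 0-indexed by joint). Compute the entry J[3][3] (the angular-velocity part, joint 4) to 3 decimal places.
axis z_3 = (0.2588,-0.9659,0.0000); lever o_n−o_3 = (0.0000,0.0000,-2.0000)
cross product → J_v[:, 3] = (1.9319,0.5176,0.0000)
J_ω[:, 3] = z_3
entry J[3][3] = 0.2588

0.259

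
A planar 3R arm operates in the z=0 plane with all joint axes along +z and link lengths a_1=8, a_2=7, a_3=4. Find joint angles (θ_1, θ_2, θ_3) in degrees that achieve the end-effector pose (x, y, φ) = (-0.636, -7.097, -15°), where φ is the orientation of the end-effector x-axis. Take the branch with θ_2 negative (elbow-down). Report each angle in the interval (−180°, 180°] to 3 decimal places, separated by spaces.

wrist centre = target − a_3·(cos φ, sin φ) = (-4.4997, -6.0617)
cos θ_2 = (56.9918−8²−7²)/(2·8·7) = -0.5001; θ_2 = -120.0048° (elbow-down)
β = atan2(-6.0617,-4.4997) = -126.5870°; ψ = atan2(-6.0619,4.4995) = -53.4150°
θ_1 = β − ψ = -73.1720°
θ_3 = φ − θ_1 − θ_2 = 178.1768° (wrapped to (-180°,180°])

-73.172 -120.005 178.177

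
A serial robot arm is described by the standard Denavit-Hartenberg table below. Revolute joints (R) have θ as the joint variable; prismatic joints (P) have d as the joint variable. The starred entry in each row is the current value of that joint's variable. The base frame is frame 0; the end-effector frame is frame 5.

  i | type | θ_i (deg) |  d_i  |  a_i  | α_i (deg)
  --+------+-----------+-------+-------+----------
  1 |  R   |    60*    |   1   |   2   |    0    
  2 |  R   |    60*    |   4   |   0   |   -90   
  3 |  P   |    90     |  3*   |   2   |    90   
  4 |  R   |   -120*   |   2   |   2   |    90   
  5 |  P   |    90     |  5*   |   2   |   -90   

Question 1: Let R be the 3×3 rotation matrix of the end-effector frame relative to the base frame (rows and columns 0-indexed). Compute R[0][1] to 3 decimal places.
End-effector y-axis (col 1 of R) = (0.4330,0.2500,-0.8660)
R[0][1] = 0.4330

0.433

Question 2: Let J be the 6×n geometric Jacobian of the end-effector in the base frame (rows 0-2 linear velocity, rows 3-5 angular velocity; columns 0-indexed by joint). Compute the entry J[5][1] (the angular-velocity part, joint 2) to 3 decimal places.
1.000

axis z_1 = (0.0000,0.0000,1.0000); lever o_n−o_1 = (-5.2631,1.5801,7.3301)
cross product → J_v[:, 1] = (-1.5801,-5.2631,0.0000)
J_ω[:, 1] = z_1
entry J[5][1] = 1.0000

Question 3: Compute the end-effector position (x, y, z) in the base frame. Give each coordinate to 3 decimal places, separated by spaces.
-4.263 3.312 8.330

after link 1: o_1 = (1.0000, 1.7321, 1.0000)
after link 2: o_2 = (1.0000, 1.7321, 5.0000)
after link 3: o_3 = (-1.5981, 0.2321, 3.0000)
after link 4: o_4 = (-1.0981, 2.8301, 4.0000)
after link 5: o_5 = (-4.2631, 3.3122, 8.3301)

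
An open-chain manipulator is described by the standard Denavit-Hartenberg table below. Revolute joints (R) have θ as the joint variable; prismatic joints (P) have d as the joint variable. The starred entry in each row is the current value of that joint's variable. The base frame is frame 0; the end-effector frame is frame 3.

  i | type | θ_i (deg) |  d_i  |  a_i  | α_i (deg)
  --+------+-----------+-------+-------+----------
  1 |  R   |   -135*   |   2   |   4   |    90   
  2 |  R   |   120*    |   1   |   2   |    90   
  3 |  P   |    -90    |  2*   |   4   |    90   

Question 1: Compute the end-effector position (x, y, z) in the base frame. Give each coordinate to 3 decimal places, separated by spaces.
after link 1: o_1 = (-2.8284, -2.8284, 2.0000)
after link 2: o_2 = (-2.8284, -1.4142, 3.7321)
after link 3: o_3 = (-1.2247, -5.4674, 4.7321)

-1.225 -5.467 4.732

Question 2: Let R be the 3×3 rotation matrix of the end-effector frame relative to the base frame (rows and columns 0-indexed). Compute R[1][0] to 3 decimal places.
End-effector x-axis (col 0 of R) = (0.7071,-0.7071,0.0000)
R[1][0] = -0.7071

-0.707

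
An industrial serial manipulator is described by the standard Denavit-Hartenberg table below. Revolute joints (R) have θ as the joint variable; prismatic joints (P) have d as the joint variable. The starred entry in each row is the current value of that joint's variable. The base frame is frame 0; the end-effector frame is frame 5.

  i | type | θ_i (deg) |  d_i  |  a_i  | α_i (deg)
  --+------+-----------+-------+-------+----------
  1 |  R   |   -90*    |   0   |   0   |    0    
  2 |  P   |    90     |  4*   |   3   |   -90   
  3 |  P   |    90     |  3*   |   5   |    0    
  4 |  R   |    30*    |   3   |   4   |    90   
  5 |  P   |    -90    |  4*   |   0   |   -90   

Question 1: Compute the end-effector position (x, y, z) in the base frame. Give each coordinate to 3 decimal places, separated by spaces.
4.464 6.000 -6.464

after link 1: o_1 = (0.0000, 0.0000, 0.0000)
after link 2: o_2 = (3.0000, 0.0000, 4.0000)
after link 3: o_3 = (3.0000, 3.0000, -1.0000)
after link 4: o_4 = (1.0000, 6.0000, -4.4641)
after link 5: o_5 = (4.4641, 6.0000, -6.4641)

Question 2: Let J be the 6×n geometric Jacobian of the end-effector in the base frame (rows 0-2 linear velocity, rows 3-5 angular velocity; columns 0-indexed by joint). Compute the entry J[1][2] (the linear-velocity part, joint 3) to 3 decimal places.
1.000

prismatic axis z_2 = (0.0000,1.0000,0.0000)
J_v[:, 2] = z_2; J_ω[:, 2] = (0,0,0)
entry J[1][2] = 1.0000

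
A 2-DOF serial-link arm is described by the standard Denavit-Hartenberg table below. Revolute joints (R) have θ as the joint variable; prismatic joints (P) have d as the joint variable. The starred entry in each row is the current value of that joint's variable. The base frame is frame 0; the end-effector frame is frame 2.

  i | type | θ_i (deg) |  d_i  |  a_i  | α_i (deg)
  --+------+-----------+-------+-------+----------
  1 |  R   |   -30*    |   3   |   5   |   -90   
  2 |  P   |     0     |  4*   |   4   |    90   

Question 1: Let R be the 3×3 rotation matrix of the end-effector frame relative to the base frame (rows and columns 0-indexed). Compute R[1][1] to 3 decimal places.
0.866

End-effector y-axis (col 1 of R) = (0.5000,0.8660,0.0000)
R[1][1] = 0.8660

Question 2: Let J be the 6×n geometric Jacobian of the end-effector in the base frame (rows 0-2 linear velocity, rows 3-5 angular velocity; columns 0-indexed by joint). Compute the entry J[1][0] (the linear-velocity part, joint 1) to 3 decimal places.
9.794

axis z_0 = ẑ; lever o_n−o_0 = (9.7942,-1.0359,3.0000)
cross product → J_v[:, 0] = (1.0359,9.7942,-0.0000)
J_ω[:, 0] = z_0
entry J[1][0] = 9.7942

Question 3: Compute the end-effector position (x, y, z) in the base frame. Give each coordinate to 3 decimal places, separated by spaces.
9.794 -1.036 3.000

after link 1: o_1 = (4.3301, -2.5000, 3.0000)
after link 2: o_2 = (9.7942, -1.0359, 3.0000)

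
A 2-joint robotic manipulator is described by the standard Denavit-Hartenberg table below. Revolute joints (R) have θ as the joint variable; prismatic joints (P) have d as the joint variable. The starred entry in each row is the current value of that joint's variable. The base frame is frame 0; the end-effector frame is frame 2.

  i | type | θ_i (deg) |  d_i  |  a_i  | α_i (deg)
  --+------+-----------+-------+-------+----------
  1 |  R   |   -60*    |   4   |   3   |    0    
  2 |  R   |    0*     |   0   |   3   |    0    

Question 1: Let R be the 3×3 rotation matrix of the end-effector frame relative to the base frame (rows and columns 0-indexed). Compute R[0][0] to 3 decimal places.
0.500

End-effector x-axis (col 0 of R) = (0.5000,-0.8660,0.0000)
R[0][0] = 0.5000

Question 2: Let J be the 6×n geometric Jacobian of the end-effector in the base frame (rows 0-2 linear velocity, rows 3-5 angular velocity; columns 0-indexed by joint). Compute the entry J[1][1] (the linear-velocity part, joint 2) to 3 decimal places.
axis z_1 = (0.0000,0.0000,1.0000); lever o_n−o_1 = (1.5000,-2.5981,0.0000)
cross product → J_v[:, 1] = (2.5981,1.5000,-0.0000)
J_ω[:, 1] = z_1
entry J[1][1] = 1.5000

1.500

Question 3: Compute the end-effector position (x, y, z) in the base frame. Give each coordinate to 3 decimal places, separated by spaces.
3.000 -5.196 4.000

after link 1: o_1 = (1.5000, -2.5981, 4.0000)
after link 2: o_2 = (3.0000, -5.1962, 4.0000)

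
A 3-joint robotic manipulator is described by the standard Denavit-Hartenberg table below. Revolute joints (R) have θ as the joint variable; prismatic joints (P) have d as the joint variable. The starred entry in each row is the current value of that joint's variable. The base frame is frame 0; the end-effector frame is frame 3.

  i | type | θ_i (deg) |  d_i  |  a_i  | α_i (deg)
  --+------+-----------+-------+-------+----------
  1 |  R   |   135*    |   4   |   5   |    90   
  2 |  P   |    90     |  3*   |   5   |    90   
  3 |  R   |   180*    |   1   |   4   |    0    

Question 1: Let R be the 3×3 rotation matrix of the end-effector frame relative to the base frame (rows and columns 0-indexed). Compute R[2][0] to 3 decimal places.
-1.000

End-effector x-axis (col 0 of R) = (0.0000,0.0000,-1.0000)
R[2][0] = -1.0000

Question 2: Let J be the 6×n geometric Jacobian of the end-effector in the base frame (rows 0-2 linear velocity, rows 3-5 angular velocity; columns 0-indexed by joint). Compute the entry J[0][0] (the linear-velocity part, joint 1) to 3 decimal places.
axis z_0 = ẑ; lever o_n−o_0 = (-2.1213,6.3640,5.0000)
cross product → J_v[:, 0] = (-6.3640,-2.1213,0.0000)
J_ω[:, 0] = z_0
entry J[0][0] = -6.3640

-6.364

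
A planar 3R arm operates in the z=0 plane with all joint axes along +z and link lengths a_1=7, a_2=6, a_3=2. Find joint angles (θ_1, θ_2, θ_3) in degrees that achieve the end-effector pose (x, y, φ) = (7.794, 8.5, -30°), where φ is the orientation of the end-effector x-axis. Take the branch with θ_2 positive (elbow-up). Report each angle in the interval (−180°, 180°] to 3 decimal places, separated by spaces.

30.000 60.002 -120.002

wrist centre = target − a_3·(cos φ, sin φ) = (6.0619, 9.5000)
cos θ_2 = (126.9972−7²−6²)/(2·7·6) = 0.5000; θ_2 = 60.0022° (elbow-up)
β = atan2(9.5000,6.0619) = 57.4581°; ψ = atan2(5.1963,9.9998) = 27.4581°
θ_1 = β − ψ = 30.0000°
θ_3 = φ − θ_1 − θ_2 = -120.0022° (wrapped to (-180°,180°])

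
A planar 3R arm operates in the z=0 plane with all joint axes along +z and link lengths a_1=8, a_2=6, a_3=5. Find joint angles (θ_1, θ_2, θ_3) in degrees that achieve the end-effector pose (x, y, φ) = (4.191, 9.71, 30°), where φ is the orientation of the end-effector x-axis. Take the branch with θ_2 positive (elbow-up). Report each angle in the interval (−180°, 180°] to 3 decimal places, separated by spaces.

wrist centre = target − a_3·(cos φ, sin φ) = (-0.1391, 7.2100)
cos θ_2 = (52.0035−8²−6²)/(2·8·6) = -0.5000; θ_2 = 119.9976° (elbow-up)
β = atan2(7.2100,-0.1391) = 91.1055°; ψ = atan2(5.1963,5.0002) = 46.1016°
θ_1 = β − ψ = 45.0039°
θ_3 = φ − θ_1 − θ_2 = -135.0015° (wrapped to (-180°,180°])

45.004 119.998 -135.002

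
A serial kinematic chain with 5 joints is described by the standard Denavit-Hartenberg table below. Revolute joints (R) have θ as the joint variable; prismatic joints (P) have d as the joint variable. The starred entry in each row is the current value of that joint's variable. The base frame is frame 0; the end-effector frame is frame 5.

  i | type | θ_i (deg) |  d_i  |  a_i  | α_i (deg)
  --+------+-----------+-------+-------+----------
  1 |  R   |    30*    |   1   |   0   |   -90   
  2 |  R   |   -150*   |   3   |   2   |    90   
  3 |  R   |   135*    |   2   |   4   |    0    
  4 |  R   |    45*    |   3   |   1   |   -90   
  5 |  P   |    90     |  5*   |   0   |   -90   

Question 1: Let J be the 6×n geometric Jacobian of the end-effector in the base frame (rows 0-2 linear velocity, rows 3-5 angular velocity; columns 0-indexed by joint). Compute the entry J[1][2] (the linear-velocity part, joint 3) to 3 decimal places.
axis z_2 = (-0.4330,-0.2500,-0.8660); lever o_n−o_2 = (1.7920,-1.4729,-6.2443)
cross product → J_v[:, 2] = (0.2855,-4.2558,1.0858)
J_ω[:, 2] = z_2
entry J[1][2] = -4.2558

-4.256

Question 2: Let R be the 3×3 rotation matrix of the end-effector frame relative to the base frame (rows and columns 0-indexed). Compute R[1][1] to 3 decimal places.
0.866

End-effector y-axis (col 1 of R) = (-0.5000,0.8660,0.0000)
R[1][1] = 0.8660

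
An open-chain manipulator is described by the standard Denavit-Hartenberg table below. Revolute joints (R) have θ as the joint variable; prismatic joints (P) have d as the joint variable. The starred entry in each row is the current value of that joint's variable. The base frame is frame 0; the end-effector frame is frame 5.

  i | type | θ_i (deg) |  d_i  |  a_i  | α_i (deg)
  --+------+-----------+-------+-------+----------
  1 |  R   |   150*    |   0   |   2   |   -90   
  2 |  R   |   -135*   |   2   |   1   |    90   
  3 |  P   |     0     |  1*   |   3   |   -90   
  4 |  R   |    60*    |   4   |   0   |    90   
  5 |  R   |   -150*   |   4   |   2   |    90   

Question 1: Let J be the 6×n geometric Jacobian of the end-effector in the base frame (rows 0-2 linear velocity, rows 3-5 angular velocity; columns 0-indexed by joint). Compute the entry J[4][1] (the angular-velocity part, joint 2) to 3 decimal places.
axis z_1 = (-0.5000,-0.8660,0.0000); lever o_n−o_1 = (4.2962,-8.2539,1.4836)
cross product → J_v[:, 1] = (-1.2848,0.7418,7.8475)
J_ω[:, 1] = z_1
entry J[4][1] = -0.8660

-0.866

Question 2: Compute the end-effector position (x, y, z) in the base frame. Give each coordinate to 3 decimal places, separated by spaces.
2.564 -7.254 1.484

after link 1: o_1 = (-1.7321, 1.0000, 0.0000)
after link 2: o_2 = (-2.1197, -1.0856, 0.7071)
after link 3: o_3 = (0.3298, -2.4998, 2.1213)
after link 4: o_4 = (-1.6702, -5.9639, 2.1213)
after link 5: o_5 = (2.5641, -7.2539, 1.4836)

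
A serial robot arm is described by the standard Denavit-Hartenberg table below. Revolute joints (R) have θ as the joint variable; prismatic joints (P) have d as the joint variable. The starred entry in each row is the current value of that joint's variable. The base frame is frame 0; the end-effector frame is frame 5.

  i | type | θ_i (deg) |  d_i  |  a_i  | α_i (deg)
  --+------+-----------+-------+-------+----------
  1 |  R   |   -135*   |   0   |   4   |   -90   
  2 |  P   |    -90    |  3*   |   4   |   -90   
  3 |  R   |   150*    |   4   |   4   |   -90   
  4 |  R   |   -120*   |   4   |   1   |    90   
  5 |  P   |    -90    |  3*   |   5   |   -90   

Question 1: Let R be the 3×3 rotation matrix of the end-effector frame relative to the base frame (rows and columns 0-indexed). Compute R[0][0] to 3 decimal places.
End-effector x-axis (col 0 of R) = (-0.6124,0.6124,0.5000)
R[0][0] = -0.6124

-0.612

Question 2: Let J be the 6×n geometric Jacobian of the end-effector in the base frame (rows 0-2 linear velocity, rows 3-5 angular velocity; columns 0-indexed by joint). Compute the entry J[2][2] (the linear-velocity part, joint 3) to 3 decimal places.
-1.317

axis z_2 = (-0.7071,-0.7071,-0.0000); lever o_n−o_2 = (-3.3114,-1.4489,-0.2811)
cross product → J_v[:, 2] = (0.1988,-0.1988,-1.3170)
J_ω[:, 2] = z_2
entry J[2][2] = -1.3170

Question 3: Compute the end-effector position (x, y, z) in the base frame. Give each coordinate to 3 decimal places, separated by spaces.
after link 1: o_1 = (-2.8284, -2.8284, 0.0000)
after link 2: o_2 = (-0.7071, -4.9497, 4.0000)
after link 3: o_3 = (-4.9497, -6.3640, 0.5359)
after link 4: o_4 = (-2.9359, -9.6026, -1.0311)
after link 5: o_5 = (-4.0185, -6.3986, 3.7189)

-4.018 -6.399 3.719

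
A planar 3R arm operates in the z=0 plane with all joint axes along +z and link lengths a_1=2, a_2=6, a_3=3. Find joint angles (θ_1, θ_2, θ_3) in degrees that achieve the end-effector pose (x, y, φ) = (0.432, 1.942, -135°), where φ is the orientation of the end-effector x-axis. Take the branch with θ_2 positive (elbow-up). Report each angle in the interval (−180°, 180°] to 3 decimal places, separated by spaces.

-60.003 134.998 150.005

wrist centre = target − a_3·(cos φ, sin φ) = (2.5533, 4.0633)
cos θ_2 = (23.0300−2²−6²)/(2·2·6) = -0.7071; θ_2 = 134.9980° (elbow-up)
β = atan2(4.0633,2.5533) = 57.8555°; ψ = atan2(4.2428,-2.2425) = 117.8584°
θ_1 = β − ψ = -60.0029°
θ_3 = φ − θ_1 − θ_2 = 150.0049° (wrapped to (-180°,180°])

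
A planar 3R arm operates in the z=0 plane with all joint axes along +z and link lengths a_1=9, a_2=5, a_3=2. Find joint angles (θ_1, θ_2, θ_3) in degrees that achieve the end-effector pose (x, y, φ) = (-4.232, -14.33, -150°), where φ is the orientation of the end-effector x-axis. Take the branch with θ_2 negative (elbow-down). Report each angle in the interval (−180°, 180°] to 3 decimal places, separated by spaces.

-89.998 -30.005 -29.997

wrist centre = target − a_3·(cos φ, sin φ) = (-2.4999, -13.3300)
cos θ_2 = (183.9386−9²−5²)/(2·9·5) = 0.8660; θ_2 = -30.0046° (elbow-down)
β = atan2(-13.3300,-2.4999) = -100.6220°; ψ = atan2(-2.5004,13.3299) = -10.6238°
θ_1 = β − ψ = -89.9983°
θ_3 = φ − θ_1 − θ_2 = -29.9971° (wrapped to (-180°,180°])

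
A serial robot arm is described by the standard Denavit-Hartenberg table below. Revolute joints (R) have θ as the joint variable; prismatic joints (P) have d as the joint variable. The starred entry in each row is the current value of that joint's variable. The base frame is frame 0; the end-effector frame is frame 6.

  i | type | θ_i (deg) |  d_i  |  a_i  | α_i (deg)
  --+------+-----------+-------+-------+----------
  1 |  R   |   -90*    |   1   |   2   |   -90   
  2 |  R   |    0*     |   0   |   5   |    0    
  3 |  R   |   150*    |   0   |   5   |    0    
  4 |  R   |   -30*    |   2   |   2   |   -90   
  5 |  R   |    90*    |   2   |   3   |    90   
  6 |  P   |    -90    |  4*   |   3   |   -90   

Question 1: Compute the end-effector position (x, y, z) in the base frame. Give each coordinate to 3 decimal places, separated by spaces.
after link 1: o_1 = (0.0000, -2.0000, 1.0000)
after link 2: o_2 = (0.0000, -7.0000, 1.0000)
after link 3: o_3 = (0.0000, -2.6699, -1.5000)
after link 4: o_4 = (2.0000, -1.6699, -3.2321)
after link 5: o_5 = (-1.0000, 0.0622, -2.2321)
after link 6: o_6 = (-1.0000, -0.5359, -7.1962)

-1.000 -0.536 -7.196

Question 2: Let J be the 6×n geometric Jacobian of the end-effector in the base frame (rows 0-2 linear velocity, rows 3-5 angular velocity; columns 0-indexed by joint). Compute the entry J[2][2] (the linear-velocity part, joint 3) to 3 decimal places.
6.464

axis z_2 = (1.0000,0.0000,0.0000); lever o_n−o_2 = (-1.0000,6.4641,-8.1962)
cross product → J_v[:, 2] = (-0.0000,8.1962,6.4641)
J_ω[:, 2] = z_2
entry J[2][2] = 6.4641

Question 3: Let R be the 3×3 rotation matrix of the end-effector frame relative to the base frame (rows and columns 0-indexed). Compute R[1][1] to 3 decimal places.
End-effector y-axis (col 1 of R) = (-0.0000,-0.5000,0.8660)
R[1][1] = -0.5000

-0.500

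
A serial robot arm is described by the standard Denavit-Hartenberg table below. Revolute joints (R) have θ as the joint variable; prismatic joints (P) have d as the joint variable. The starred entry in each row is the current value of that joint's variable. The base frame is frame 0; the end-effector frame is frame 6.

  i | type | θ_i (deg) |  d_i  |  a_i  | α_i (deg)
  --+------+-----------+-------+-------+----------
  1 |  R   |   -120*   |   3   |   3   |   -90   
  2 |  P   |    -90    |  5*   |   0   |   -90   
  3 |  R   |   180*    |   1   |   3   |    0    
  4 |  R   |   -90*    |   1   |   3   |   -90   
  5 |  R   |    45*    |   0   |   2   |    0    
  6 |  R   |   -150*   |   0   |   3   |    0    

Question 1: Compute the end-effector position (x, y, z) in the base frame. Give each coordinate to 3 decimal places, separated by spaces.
after link 1: o_1 = (-1.5000, -2.5981, 3.0000)
after link 2: o_2 = (2.8301, -5.0981, 3.0000)
after link 3: o_3 = (2.3301, -5.9641, 0.0000)
after link 4: o_4 = (-0.7679, -5.3301, 0.0000)
after link 5: o_5 = (-1.2856, -3.3983, 0.0000)
after link 6: o_6 = (-2.0620, -6.2961, 0.0000)

-2.062 -6.296 0.000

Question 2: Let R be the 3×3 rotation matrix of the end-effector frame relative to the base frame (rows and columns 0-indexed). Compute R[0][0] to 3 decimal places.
End-effector x-axis (col 0 of R) = (-0.2588,-0.9659,0.0000)
R[0][0] = -0.2588

-0.259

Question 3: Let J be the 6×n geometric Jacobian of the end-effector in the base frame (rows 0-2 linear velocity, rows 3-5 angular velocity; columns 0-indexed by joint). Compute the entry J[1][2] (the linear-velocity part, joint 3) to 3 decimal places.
axis z_2 = (-0.5000,-0.8660,-0.0000); lever o_n−o_2 = (-4.8922,-1.1980,-3.0000)
cross product → J_v[:, 2] = (2.5981,-1.5000,-3.6378)
J_ω[:, 2] = z_2
entry J[1][2] = -1.5000

-1.500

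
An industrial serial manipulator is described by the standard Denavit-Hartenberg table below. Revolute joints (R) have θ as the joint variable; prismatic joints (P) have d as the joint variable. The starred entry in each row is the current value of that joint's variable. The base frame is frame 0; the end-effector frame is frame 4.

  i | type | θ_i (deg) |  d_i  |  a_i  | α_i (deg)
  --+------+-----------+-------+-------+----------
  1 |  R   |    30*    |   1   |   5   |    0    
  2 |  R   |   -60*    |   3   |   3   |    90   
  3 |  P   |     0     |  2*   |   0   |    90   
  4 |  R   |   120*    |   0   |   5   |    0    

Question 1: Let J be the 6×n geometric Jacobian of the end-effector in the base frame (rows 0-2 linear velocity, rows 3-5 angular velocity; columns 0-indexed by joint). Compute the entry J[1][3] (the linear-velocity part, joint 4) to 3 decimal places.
4.330

axis z_3 = (-0.0000,-0.0000,-1.0000); lever o_n−o_3 = (-4.3301,-2.5000,0.0000)
cross product → J_v[:, 3] = (-2.5000,4.3301,-0.0000)
J_ω[:, 3] = z_3
entry J[1][3] = 4.3301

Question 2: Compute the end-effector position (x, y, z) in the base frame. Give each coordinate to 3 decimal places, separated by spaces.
after link 1: o_1 = (4.3301, 2.5000, 1.0000)
after link 2: o_2 = (6.9282, 1.0000, 4.0000)
after link 3: o_3 = (5.9282, -0.7321, 4.0000)
after link 4: o_4 = (1.5981, -3.2321, 4.0000)

1.598 -3.232 4.000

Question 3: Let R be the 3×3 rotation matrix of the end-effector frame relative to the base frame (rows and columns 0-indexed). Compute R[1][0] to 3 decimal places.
End-effector x-axis (col 0 of R) = (-0.8660,-0.5000,0.0000)
R[1][0] = -0.5000

-0.500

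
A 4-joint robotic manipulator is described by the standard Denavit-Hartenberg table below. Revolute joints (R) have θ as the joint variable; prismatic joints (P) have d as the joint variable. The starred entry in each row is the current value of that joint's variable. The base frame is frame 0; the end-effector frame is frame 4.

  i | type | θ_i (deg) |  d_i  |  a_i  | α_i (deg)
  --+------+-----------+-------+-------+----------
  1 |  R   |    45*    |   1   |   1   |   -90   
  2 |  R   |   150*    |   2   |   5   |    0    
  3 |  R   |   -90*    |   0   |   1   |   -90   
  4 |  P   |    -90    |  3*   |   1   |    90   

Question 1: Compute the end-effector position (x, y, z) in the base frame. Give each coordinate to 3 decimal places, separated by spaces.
after link 1: o_1 = (0.7071, 0.7071, 1.0000)
after link 2: o_2 = (-3.7690, -0.9405, -1.5000)
after link 3: o_3 = (-3.4154, -0.5870, -2.3660)
after link 4: o_4 = (-5.9596, -1.7170, -3.8660)

-5.960 -1.717 -3.866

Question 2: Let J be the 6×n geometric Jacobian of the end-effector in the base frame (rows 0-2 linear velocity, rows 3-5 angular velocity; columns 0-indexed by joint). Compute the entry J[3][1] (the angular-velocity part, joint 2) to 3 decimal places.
-0.707

axis z_1 = (-0.7071,0.7071,0.0000); lever o_n−o_1 = (-6.6667,-2.4241,-4.8660)
cross product → J_v[:, 1] = (-3.4408,-3.4408,6.4282)
J_ω[:, 1] = z_1
entry J[3][1] = -0.7071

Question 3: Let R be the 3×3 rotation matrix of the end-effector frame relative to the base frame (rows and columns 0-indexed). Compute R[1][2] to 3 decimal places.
End-effector z-axis (col 2 of R) = (-0.3536,-0.3536,0.8660)
R[1][2] = -0.3536

-0.354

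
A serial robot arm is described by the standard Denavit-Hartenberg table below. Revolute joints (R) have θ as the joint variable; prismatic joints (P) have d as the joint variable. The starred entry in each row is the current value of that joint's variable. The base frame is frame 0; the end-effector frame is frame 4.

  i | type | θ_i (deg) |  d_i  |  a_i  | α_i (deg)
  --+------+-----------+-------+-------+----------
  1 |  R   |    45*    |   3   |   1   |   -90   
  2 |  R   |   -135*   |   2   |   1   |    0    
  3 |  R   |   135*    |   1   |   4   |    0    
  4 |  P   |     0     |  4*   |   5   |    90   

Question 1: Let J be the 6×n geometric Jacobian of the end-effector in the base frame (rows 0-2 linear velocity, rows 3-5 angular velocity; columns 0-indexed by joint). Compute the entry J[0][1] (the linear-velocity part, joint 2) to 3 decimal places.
axis z_1 = (-0.7071,0.7071,0.0000); lever o_n−o_1 = (0.9142,10.8137,0.7071)
cross product → J_v[:, 1] = (0.5000,0.5000,-8.2929)
J_ω[:, 1] = z_1
entry J[0][1] = 0.5000

0.500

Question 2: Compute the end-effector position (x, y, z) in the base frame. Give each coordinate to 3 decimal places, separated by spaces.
1.621 11.521 3.707

after link 1: o_1 = (0.7071, 0.7071, 3.0000)
after link 2: o_2 = (-1.2071, 1.6213, 3.7071)
after link 3: o_3 = (0.9142, 5.1569, 3.7071)
after link 4: o_4 = (1.6213, 11.5208, 3.7071)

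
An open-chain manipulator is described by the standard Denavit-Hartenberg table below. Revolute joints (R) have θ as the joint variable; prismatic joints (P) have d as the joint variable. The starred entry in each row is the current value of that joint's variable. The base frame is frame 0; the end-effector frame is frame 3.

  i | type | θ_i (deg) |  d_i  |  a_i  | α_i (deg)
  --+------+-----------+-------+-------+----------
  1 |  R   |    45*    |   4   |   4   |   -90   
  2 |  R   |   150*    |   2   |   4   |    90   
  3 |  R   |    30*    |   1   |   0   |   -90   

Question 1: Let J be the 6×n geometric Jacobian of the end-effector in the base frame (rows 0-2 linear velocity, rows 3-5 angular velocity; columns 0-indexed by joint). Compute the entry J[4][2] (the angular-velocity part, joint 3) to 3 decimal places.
axis z_2 = (0.3536,0.3536,-0.8660); lever o_n−o_2 = (0.3536,0.3536,-0.8660)
cross product → J_v[:, 2] = (-0.0000,0.0000,-0.0000)
J_ω[:, 2] = z_2
entry J[4][2] = 0.3536

0.354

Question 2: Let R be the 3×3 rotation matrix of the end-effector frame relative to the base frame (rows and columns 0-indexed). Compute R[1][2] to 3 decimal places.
End-effector z-axis (col 2 of R) = (-0.3062,0.9186,0.2500)
R[1][2] = 0.9186

0.919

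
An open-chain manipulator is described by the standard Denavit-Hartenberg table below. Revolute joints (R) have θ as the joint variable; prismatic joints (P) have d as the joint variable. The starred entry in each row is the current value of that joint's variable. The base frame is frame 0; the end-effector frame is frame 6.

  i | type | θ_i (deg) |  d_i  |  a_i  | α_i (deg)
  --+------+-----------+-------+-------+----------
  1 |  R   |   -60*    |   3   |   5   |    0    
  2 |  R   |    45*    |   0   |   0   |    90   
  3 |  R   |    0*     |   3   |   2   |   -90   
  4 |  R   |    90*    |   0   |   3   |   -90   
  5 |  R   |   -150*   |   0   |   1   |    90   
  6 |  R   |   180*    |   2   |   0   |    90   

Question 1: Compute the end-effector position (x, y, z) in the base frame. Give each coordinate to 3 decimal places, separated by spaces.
after link 1: o_1 = (2.5000, -4.3301, 3.0000)
after link 2: o_2 = (2.5000, -4.3301, 3.0000)
after link 3: o_3 = (3.6554, -7.7455, 3.0000)
after link 4: o_4 = (4.4319, -4.8478, 3.0000)
after link 5: o_5 = (4.2077, -5.6843, 3.5000)
after link 6: o_6 = (3.9489, -6.6502, 1.7679)

3.949 -6.650 1.768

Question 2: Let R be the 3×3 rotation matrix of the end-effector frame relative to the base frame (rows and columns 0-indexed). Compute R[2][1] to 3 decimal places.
End-effector y-axis (col 1 of R) = (-0.1294,-0.4830,-0.8660)
R[2][1] = -0.8660

-0.866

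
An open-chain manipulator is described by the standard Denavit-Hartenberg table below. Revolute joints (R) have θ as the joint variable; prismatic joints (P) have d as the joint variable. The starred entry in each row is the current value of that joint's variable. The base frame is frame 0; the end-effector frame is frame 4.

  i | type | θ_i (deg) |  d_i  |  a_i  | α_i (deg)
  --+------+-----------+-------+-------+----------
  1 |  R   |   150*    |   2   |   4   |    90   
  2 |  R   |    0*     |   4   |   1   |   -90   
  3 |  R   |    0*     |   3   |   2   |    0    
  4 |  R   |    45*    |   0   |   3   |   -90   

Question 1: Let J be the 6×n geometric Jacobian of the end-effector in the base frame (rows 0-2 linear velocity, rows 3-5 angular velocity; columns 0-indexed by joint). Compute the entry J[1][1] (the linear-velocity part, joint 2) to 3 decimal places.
-1.500

axis z_1 = (0.5000,0.8660,0.0000); lever o_n−o_1 = (-3.4959,4.1876,3.0000)
cross product → J_v[:, 1] = (2.5981,-1.5000,5.1213)
J_ω[:, 1] = z_1
entry J[1][1] = -1.5000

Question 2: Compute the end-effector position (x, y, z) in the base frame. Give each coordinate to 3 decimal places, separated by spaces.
-6.960 6.188 5.000

after link 1: o_1 = (-3.4641, 2.0000, 2.0000)
after link 2: o_2 = (-2.3301, 5.9641, 2.0000)
after link 3: o_3 = (-4.0622, 6.9641, 5.0000)
after link 4: o_4 = (-6.9600, 6.1876, 5.0000)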